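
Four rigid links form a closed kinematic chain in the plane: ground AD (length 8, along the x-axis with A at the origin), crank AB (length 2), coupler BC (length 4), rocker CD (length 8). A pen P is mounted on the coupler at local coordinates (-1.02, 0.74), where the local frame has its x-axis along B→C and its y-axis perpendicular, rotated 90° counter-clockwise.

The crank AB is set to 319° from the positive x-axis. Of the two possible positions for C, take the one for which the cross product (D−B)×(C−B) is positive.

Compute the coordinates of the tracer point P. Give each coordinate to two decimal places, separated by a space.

A=(0,0), D=(8.00,0)
B = A + 2.00·(cos319°, sin319°) = (1.5094, -1.3121)
|BD| = 6.6219
circle(B,4.00) ∩ circle(D,8.00): a=-0.3134, h=3.9877
  candidates: C₊=(0.4121,2.5344) cross=26.406; C₋=(1.9924,-5.2829) cross=-26.406
  mode + wants cross > 0 → take C=(0.4121,2.5344) (cross=26.406)
ex = (C−B)/|BC| = (-0.2743,0.9616); ey = (-0.9616,-0.2743)
P = B + -1.02·ex + 0.74·ey = (1.0776,-2.4960)

1.08 -2.50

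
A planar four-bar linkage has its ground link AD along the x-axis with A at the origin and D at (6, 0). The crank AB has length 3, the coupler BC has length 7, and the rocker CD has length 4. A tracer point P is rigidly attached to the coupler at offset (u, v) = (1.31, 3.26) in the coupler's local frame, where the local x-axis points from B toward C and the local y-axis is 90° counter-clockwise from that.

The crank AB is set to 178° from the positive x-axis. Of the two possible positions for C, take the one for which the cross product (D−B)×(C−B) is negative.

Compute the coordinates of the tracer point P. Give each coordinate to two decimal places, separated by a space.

-0.40 2.47

A=(0,0), D=(6.00,0)
B = A + 3.00·(cos178°, sin178°) = (-2.9982, 0.1047)
|BD| = 8.9988
circle(B,7.00) ∩ circle(D,4.00): a=6.3330, h=2.9822
  candidates: C₊=(3.3691,3.0130) cross=26.836; C₋=(3.2997,-2.9510) cross=-26.836
  mode - wants cross < 0 → take C=(3.2997,-2.9510) (cross=-26.836)
ex = (C−B)/|BC| = (0.8997,-0.4365); ey = (0.4365,0.8997)
P = B + 1.31·ex + 3.26·ey = (-0.3965,2.4658)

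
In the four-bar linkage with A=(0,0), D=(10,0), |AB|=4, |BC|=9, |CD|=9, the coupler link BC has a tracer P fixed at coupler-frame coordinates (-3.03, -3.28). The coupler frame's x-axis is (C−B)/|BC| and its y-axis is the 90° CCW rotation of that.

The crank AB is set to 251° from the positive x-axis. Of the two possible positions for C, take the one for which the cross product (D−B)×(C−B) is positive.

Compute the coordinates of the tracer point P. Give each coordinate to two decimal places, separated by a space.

0.54 -7.85

A=(0,0), D=(10.00,0)
B = A + 4.00·(cos251°, sin251°) = (-1.3023, -3.7821)
|BD| = 11.9183
circle(B,9.00) ∩ circle(D,9.00): a=5.9591, h=6.7445
  candidates: C₊=(2.2086,4.5049) cross=80.383; C₋=(6.4891,-8.2870) cross=-80.383
  mode + wants cross > 0 → take C=(2.2086,4.5049) (cross=80.383)
ex = (C−B)/|BC| = (0.3901,0.9208); ey = (-0.9208,0.3901)
P = B + -3.03·ex + -3.28·ey = (0.5359,-7.8515)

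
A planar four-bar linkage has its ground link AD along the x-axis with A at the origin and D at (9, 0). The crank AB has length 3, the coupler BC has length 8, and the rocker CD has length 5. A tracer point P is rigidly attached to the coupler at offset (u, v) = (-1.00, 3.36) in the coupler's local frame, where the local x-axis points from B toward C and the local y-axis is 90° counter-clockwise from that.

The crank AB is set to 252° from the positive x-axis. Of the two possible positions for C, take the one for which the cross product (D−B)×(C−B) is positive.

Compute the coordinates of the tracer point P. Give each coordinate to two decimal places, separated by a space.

-3.99 -1.14

A=(0,0), D=(9.00,0)
B = A + 3.00·(cos252°, sin252°) = (-0.9271, -2.8532)
|BD| = 10.3289
circle(B,8.00) ∩ circle(D,5.00): a=7.0524, h=3.7768
  candidates: C₊=(4.8077,2.7247) cross=39.010; C₋=(6.8942,-4.5349) cross=-39.010
  mode + wants cross > 0 → take C=(4.8077,2.7247) (cross=39.010)
ex = (C−B)/|BC| = (0.7168,0.6972); ey = (-0.6972,0.7168)
P = B + -1.00·ex + 3.36·ey = (-3.9866,-1.1418)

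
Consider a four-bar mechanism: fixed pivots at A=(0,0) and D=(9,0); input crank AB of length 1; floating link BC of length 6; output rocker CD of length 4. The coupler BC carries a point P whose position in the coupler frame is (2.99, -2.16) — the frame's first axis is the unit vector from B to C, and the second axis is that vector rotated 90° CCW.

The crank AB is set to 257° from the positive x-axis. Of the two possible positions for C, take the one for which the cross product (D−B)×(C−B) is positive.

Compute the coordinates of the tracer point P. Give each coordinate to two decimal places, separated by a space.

A=(0,0), D=(9.00,0)
B = A + 1.00·(cos257°, sin257°) = (-0.2250, -0.9744)
|BD| = 9.2763
circle(B,6.00) ∩ circle(D,4.00): a=5.7162, h=1.8236
  candidates: C₊=(5.2680,1.4396) cross=16.916; C₋=(5.6511,-2.1875) cross=-16.916
  mode + wants cross > 0 → take C=(5.2680,1.4396) (cross=16.916)
ex = (C−B)/|BC| = (0.9155,0.4023); ey = (-0.4023,0.9155)
P = B + 2.99·ex + -2.16·ey = (3.3814,-1.7489)

3.38 -1.75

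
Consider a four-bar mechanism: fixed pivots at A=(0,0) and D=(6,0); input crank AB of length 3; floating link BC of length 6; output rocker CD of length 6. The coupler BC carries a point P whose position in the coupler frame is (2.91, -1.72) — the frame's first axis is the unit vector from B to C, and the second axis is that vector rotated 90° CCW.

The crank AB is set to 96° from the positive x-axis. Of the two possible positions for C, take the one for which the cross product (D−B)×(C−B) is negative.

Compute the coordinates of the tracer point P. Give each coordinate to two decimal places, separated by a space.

-1.49 -0.19

A=(0,0), D=(6.00,0)
B = A + 3.00·(cos96°, sin96°) = (-0.3136, 2.9836)
|BD| = 6.9831
circle(B,6.00) ∩ circle(D,6.00): a=3.4915, h=4.8795
  candidates: C₊=(4.9280,5.9035) cross=34.074; C₋=(0.7584,-2.9199) cross=-34.074
  mode - wants cross < 0 → take C=(0.7584,-2.9199) (cross=-34.074)
ex = (C−B)/|BC| = (0.1787,-0.9839); ey = (0.9839,0.1787)
P = B + 2.91·ex + -1.72·ey = (-1.4860,-0.1869)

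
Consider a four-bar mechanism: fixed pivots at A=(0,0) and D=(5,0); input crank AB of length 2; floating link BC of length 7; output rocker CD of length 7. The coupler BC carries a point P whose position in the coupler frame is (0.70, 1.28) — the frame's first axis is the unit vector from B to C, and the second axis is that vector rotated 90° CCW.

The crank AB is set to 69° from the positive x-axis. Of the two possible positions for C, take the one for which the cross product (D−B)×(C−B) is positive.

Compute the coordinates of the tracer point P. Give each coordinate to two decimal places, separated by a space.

0.26 3.25

A=(0,0), D=(5.00,0)
B = A + 2.00·(cos69°, sin69°) = (0.7167, 1.8672)
|BD| = 4.6725
circle(B,7.00) ∩ circle(D,7.00): a=2.3363, h=6.5986
  candidates: C₊=(5.4952,6.9825) cross=30.832; C₋=(0.2215,-5.1153) cross=-30.832
  mode + wants cross > 0 → take C=(5.4952,6.9825) (cross=30.832)
ex = (C−B)/|BC| = (0.6826,0.7308); ey = (-0.7308,0.6826)
P = B + 0.70·ex + 1.28·ey = (0.2592,3.2525)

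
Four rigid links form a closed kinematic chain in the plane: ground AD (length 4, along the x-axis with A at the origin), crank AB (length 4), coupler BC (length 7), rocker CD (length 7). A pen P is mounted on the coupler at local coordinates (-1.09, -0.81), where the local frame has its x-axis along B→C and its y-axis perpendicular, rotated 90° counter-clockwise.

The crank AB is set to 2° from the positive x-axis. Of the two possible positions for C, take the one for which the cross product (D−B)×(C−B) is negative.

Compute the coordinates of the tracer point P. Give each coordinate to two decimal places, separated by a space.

A=(0,0), D=(4.00,0)
B = A + 4.00·(cos2°, sin2°) = (3.9976, 0.1396)
|BD| = 0.1396
circle(B,7.00) ∩ circle(D,7.00): a=0.0698, h=6.9997
  candidates: C₊=(10.9974,0.1920) cross=0.977; C₋=(-2.9998,-0.0524) cross=-0.977
  mode - wants cross < 0 → take C=(-2.9998,-0.0524) (cross=-0.977)
ex = (C−B)/|BC| = (-0.9996,-0.0274); ey = (0.0274,-0.9996)
P = B + -1.09·ex + -0.81·ey = (5.0649,0.9792)

5.06 0.98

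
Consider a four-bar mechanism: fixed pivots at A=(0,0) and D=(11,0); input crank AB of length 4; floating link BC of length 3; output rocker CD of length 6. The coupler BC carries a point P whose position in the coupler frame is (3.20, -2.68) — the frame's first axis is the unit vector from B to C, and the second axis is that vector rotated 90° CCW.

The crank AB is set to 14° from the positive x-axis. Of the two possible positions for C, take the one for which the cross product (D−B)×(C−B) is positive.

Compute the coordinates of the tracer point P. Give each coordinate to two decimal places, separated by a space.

8.02 1.51

A=(0,0), D=(11.00,0)
B = A + 4.00·(cos14°, sin14°) = (3.8812, 0.9677)
|BD| = 7.1843
circle(B,3.00) ∩ circle(D,6.00): a=1.7130, h=2.4628
  candidates: C₊=(5.9103,3.1773) cross=17.694; C₋=(5.2469,-1.7034) cross=-17.694
  mode + wants cross > 0 → take C=(5.9103,3.1773) (cross=17.694)
ex = (C−B)/|BC| = (0.6764,0.7365); ey = (-0.7365,0.6764)
P = B + 3.20·ex + -2.68·ey = (8.0196,1.5119)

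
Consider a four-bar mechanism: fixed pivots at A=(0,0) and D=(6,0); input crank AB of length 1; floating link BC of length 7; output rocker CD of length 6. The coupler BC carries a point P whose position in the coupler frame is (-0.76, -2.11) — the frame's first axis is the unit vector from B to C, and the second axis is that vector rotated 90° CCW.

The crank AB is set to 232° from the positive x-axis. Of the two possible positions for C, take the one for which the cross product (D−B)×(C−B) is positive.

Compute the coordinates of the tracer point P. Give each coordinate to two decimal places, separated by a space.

0.80 -2.53

A=(0,0), D=(6.00,0)
B = A + 1.00·(cos232°, sin232°) = (-0.6157, -0.7880)
|BD| = 6.6624
circle(B,7.00) ∩ circle(D,6.00): a=4.3068, h=5.5183
  candidates: C₊=(3.0083,5.2009) cross=36.765; C₋=(4.3136,-5.7581) cross=-36.765
  mode + wants cross > 0 → take C=(3.0083,5.2009) (cross=36.765)
ex = (C−B)/|BC| = (0.5177,0.8556); ey = (-0.8556,0.5177)
P = B + -0.76·ex + -2.11·ey = (0.7961,-2.5306)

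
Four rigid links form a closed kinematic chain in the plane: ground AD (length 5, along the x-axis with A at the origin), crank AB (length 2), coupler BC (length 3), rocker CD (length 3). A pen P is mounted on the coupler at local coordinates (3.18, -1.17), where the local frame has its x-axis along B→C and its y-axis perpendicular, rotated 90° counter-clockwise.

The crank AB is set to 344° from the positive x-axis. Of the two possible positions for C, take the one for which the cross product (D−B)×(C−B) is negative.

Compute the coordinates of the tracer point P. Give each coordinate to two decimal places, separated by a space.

3.16 -3.71

A=(0,0), D=(5.00,0)
B = A + 2.00·(cos344°, sin344°) = (1.9225, -0.5513)
|BD| = 3.1265
circle(B,3.00) ∩ circle(D,3.00): a=1.5632, h=2.5605
  candidates: C₊=(3.0098,2.2448) cross=8.005; C₋=(3.9127,-2.7960) cross=-8.005
  mode - wants cross < 0 → take C=(3.9127,-2.7960) (cross=-8.005)
ex = (C−B)/|BC| = (0.6634,-0.7483); ey = (0.7483,0.6634)
P = B + 3.18·ex + -1.17·ey = (3.1567,-3.7069)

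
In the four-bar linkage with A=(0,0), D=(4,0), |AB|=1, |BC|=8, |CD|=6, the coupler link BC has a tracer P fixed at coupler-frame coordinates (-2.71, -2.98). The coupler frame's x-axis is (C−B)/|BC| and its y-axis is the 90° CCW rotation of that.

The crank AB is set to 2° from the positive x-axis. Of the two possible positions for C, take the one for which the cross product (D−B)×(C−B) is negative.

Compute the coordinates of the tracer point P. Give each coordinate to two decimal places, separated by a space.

-2.99 -0.49

A=(0,0), D=(4.00,0)
B = A + 1.00·(cos2°, sin2°) = (0.9994, 0.0349)
|BD| = 3.0008
circle(B,8.00) ∩ circle(D,6.00): a=6.1658, h=5.0973
  candidates: C₊=(7.2241,5.0602) cross=15.296; C₋=(7.1055,-5.1338) cross=-15.296
  mode - wants cross < 0 → take C=(7.1055,-5.1338) (cross=-15.296)
ex = (C−B)/|BC| = (0.7633,-0.6461); ey = (0.6461,0.7633)
P = B + -2.71·ex + -2.98·ey = (-2.9944,-0.4887)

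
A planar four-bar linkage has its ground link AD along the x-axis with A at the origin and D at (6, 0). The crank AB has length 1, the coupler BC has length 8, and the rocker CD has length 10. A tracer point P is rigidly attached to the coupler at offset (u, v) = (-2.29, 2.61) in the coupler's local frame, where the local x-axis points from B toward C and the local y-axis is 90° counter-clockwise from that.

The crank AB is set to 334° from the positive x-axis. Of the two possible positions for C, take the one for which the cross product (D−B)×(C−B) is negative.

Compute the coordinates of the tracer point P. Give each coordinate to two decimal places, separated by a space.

3.59 1.76

A=(0,0), D=(6.00,0)
B = A + 1.00·(cos334°, sin334°) = (0.8988, -0.4384)
|BD| = 5.1200
circle(B,8.00) ∩ circle(D,10.00): a=-0.9556, h=7.9427
  candidates: C₊=(-0.7334,7.3934) cross=40.667; C₋=(0.6267,-8.4337) cross=-40.667
  mode - wants cross < 0 → take C=(0.6267,-8.4337) (cross=-40.667)
ex = (C−B)/|BC| = (-0.0340,-0.9994); ey = (0.9994,-0.0340)
P = B + -2.29·ex + 2.61·ey = (3.5852,1.7615)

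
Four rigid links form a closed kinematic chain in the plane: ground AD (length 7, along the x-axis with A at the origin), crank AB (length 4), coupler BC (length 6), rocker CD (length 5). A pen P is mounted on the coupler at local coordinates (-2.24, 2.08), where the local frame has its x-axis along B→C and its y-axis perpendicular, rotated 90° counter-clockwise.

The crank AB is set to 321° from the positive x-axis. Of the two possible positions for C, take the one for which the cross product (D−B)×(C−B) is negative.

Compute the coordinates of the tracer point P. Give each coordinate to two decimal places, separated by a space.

A=(0,0), D=(7.00,0)
B = A + 4.00·(cos321°, sin321°) = (3.1086, -2.5173)
|BD| = 4.6346
circle(B,6.00) ∩ circle(D,5.00): a=3.5040, h=4.8705
  candidates: C₊=(3.4053,3.4754) cross=22.573; C₋=(8.6961,-4.7035) cross=-22.573
  mode - wants cross < 0 → take C=(8.6961,-4.7035) (cross=-22.573)
ex = (C−B)/|BC| = (0.9313,-0.3644); ey = (0.3644,0.9313)
P = B + -2.24·ex + 2.08·ey = (1.7805,0.2359)

1.78 0.24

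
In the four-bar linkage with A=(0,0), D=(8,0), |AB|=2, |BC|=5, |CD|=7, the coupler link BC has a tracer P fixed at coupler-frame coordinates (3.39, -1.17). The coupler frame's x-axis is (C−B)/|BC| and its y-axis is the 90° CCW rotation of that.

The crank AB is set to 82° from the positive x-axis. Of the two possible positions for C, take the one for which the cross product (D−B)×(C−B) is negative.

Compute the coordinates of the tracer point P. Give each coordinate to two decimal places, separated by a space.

0.05 -1.60

A=(0,0), D=(8.00,0)
B = A + 2.00·(cos82°, sin82°) = (0.2783, 1.9805)
|BD| = 7.9716
circle(B,5.00) ∩ circle(D,7.00): a=2.4805, h=4.3414
  candidates: C₊=(3.7596,5.5695) cross=34.608; C₋=(1.6024,-2.8410) cross=-34.608
  mode - wants cross < 0 → take C=(1.6024,-2.8410) (cross=-34.608)
ex = (C−B)/|BC| = (0.2648,-0.9643); ey = (0.9643,0.2648)
P = B + 3.39·ex + -1.17·ey = (0.0478,-1.5983)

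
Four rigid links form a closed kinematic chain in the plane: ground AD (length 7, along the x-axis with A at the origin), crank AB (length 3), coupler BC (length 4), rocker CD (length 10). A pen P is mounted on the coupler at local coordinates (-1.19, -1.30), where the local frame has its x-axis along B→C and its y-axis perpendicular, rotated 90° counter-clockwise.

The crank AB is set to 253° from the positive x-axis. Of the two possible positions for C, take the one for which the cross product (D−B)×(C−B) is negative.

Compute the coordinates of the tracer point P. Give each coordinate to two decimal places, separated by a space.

A=(0,0), D=(7.00,0)
B = A + 3.00·(cos253°, sin253°) = (-0.8771, -2.8689)
|BD| = 8.3833
circle(B,4.00) ∩ circle(D,10.00): a=-0.8183, h=3.9154
  candidates: C₊=(-2.9859,0.5300) cross=32.824; C₋=(-0.3061,-6.8279) cross=-32.824
  mode - wants cross < 0 → take C=(-0.3061,-6.8279) (cross=-32.824)
ex = (C−B)/|BC| = (0.1428,-0.9898); ey = (0.9898,0.1428)
P = B + -1.19·ex + -1.30·ey = (-2.3337,-1.8767)

-2.33 -1.88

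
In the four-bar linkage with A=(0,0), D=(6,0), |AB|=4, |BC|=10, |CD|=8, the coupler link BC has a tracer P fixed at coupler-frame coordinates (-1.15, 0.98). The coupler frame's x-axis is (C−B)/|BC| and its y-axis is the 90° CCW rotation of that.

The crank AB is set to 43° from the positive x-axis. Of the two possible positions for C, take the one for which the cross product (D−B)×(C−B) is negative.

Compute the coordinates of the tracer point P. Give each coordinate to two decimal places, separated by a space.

3.94 3.85

A=(0,0), D=(6.00,0)
B = A + 4.00·(cos43°, sin43°) = (2.9254, 2.7280)
|BD| = 4.1104
circle(B,10.00) ∩ circle(D,8.00): a=6.4344, h=7.6550
  candidates: C₊=(12.8189,4.1836) cross=31.465; C₋=(2.6578,-7.2684) cross=-31.465
  mode - wants cross < 0 → take C=(2.6578,-7.2684) (cross=-31.465)
ex = (C−B)/|BC| = (-0.0268,-0.9996); ey = (0.9996,-0.0268)
P = B + -1.15·ex + 0.98·ey = (3.9358,3.8514)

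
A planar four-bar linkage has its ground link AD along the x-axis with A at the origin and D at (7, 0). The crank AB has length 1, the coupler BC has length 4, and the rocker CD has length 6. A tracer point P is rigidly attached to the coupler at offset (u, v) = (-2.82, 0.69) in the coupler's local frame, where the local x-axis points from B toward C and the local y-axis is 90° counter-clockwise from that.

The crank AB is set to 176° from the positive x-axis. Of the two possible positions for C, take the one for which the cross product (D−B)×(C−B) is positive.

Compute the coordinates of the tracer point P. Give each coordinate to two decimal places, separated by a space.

A=(0,0), D=(7.00,0)
B = A + 1.00·(cos176°, sin176°) = (-0.9976, 0.0698)
|BD| = 7.9979
circle(B,4.00) ∩ circle(D,6.00): a=2.7486, h=2.9061
  candidates: C₊=(1.7763,2.9517) cross=23.242; C₋=(1.7256,-2.8602) cross=-23.242
  mode + wants cross > 0 → take C=(1.7763,2.9517) (cross=23.242)
ex = (C−B)/|BC| = (0.6935,0.7205); ey = (-0.7205,0.6935)
P = B + -2.82·ex + 0.69·ey = (-3.4503,-1.4836)

-3.45 -1.48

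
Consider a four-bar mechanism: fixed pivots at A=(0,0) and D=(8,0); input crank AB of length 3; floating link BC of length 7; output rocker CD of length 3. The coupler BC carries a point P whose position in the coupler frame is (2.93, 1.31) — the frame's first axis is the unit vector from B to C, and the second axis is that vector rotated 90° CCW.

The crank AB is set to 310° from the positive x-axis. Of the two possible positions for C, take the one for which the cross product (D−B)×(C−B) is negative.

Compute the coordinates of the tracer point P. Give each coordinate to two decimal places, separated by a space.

4.95 -1.23

A=(0,0), D=(8.00,0)
B = A + 3.00·(cos310°, sin310°) = (1.9284, -2.2981)
|BD| = 6.4920
circle(B,7.00) ∩ circle(D,3.00): a=6.3267, h=2.9954
  candidates: C₊=(6.7850,2.7430) cross=19.446; C₋=(8.9058,-2.8600) cross=-19.446
  mode - wants cross < 0 → take C=(8.9058,-2.8600) (cross=-19.446)
ex = (C−B)/|BC| = (0.9968,-0.0803); ey = (0.0803,0.9968)
P = B + 2.93·ex + 1.31·ey = (4.9541,-1.2275)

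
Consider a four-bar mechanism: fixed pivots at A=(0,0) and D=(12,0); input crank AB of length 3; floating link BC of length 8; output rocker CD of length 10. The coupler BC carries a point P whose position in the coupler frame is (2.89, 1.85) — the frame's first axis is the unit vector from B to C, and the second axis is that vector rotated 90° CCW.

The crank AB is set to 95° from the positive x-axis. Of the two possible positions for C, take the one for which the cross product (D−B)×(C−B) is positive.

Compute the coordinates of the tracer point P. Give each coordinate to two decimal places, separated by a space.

A=(0,0), D=(12.00,0)
B = A + 3.00·(cos95°, sin95°) = (-0.2615, 2.9886)
|BD| = 12.6204
circle(B,8.00) ∩ circle(D,10.00): a=4.8840, h=6.3362
  candidates: C₊=(5.9840,7.9880) cross=79.965; C₋=(2.9831,-4.3239) cross=-79.965
  mode + wants cross > 0 → take C=(5.9840,7.9880) (cross=79.965)
ex = (C−B)/|BC| = (0.7807,0.6249); ey = (-0.6249,0.7807)
P = B + 2.89·ex + 1.85·ey = (0.8386,6.2389)

0.84 6.24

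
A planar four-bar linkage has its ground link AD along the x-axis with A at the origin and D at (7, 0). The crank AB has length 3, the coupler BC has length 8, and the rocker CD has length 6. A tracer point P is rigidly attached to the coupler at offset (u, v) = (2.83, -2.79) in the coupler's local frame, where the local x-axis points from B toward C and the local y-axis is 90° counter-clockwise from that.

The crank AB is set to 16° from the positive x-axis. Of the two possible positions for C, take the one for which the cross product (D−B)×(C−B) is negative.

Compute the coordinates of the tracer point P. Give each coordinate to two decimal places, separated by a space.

1.98 -3.04

A=(0,0), D=(7.00,0)
B = A + 3.00·(cos16°, sin16°) = (2.8838, 0.8269)
|BD| = 4.1985
circle(B,8.00) ∩ circle(D,6.00): a=5.4338, h=5.8715
  candidates: C₊=(9.3676,5.5131) cross=24.651; C₋=(7.0547,-5.9998) cross=-24.651
  mode - wants cross < 0 → take C=(7.0547,-5.9998) (cross=-24.651)
ex = (C−B)/|BC| = (0.5214,-0.8533); ey = (0.8533,0.5214)
P = B + 2.83·ex + -2.79·ey = (1.9785,-3.0426)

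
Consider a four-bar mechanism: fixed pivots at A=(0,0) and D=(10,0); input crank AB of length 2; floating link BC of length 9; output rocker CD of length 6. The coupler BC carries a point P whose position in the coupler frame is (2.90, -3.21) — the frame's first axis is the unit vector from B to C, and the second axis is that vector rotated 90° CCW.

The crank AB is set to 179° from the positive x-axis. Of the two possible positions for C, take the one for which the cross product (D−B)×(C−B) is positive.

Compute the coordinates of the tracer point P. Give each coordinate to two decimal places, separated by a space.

A=(0,0), D=(10.00,0)
B = A + 2.00·(cos179°, sin179°) = (-1.9997, 0.0349)
|BD| = 11.9997
circle(B,9.00) ∩ circle(D,6.00): a=7.8749, h=4.3573
  candidates: C₊=(5.8879,4.3692) cross=52.286; C₋=(5.8625,-4.3452) cross=-52.286
  mode + wants cross > 0 → take C=(5.8879,4.3692) (cross=52.286)
ex = (C−B)/|BC| = (0.8764,0.4816); ey = (-0.4816,0.8764)
P = B + 2.90·ex + -3.21·ey = (2.0878,-1.3817)

2.09 -1.38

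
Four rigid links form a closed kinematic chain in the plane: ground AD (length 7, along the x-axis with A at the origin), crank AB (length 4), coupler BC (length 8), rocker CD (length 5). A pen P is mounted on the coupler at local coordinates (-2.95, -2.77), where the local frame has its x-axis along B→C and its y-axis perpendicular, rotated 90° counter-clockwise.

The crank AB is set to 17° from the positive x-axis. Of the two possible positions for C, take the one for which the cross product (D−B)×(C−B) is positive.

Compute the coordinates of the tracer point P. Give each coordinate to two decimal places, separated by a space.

0.93 -1.65

A=(0,0), D=(7.00,0)
B = A + 4.00·(cos17°, sin17°) = (3.8252, 1.1695)
|BD| = 3.3833
circle(B,8.00) ∩ circle(D,5.00): a=7.4552, h=2.9017
  candidates: C₊=(11.8239,1.3153) cross=9.817; C₋=(9.8179,-4.1303) cross=-9.817
  mode + wants cross > 0 → take C=(11.8239,1.3153) (cross=9.817)
ex = (C−B)/|BC| = (0.9998,0.0182); ey = (-0.0182,0.9998)
P = B + -2.95·ex + -2.77·ey = (0.9262,-1.6538)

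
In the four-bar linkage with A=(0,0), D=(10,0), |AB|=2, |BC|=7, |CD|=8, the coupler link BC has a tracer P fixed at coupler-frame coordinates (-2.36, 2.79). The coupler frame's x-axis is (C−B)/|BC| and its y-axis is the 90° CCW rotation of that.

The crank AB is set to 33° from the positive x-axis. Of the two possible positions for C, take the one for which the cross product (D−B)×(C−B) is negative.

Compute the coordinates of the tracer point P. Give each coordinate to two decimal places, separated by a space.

A=(0,0), D=(10.00,0)
B = A + 2.00·(cos33°, sin33°) = (1.6773, 1.0893)
|BD| = 8.3936
circle(B,7.00) ∩ circle(D,8.00): a=3.3033, h=6.1716
  candidates: C₊=(5.7536,6.7800) cross=51.802; C₋=(4.1518,-5.4588) cross=-51.802
  mode - wants cross < 0 → take C=(4.1518,-5.4588) (cross=-51.802)
ex = (C−B)/|BC| = (0.3535,-0.9354); ey = (0.9354,0.3535)
P = B + -2.36·ex + 2.79·ey = (3.4530,4.2832)

3.45 4.28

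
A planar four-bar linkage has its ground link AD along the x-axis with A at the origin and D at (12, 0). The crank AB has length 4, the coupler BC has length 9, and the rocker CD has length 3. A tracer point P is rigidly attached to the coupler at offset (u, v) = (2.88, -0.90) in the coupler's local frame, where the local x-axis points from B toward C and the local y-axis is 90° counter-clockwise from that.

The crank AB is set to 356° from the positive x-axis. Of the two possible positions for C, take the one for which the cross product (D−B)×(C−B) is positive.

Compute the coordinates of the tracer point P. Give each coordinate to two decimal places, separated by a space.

7.00 -0.08

A=(0,0), D=(12.00,0)
B = A + 4.00·(cos356°, sin356°) = (3.9903, -0.2790)
|BD| = 8.0146
circle(B,9.00) ∩ circle(D,3.00): a=8.4991, h=2.9606
  candidates: C₊=(12.3811,2.9757) cross=23.728; C₋=(12.5873,-2.9420) cross=-23.728
  mode + wants cross > 0 → take C=(12.3811,2.9757) (cross=23.728)
ex = (C−B)/|BC| = (0.9323,0.3616); ey = (-0.3616,0.9323)
P = B + 2.88·ex + -0.90·ey = (7.0008,-0.0766)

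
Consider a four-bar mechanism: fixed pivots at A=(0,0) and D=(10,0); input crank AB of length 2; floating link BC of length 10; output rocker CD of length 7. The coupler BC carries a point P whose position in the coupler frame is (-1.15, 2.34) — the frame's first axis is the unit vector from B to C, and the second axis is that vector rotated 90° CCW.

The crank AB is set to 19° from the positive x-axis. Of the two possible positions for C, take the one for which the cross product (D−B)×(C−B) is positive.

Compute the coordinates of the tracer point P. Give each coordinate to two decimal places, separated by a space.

-0.48 1.73

A=(0,0), D=(10.00,0)
B = A + 2.00·(cos19°, sin19°) = (1.8910, 0.6511)
|BD| = 8.1351
circle(B,10.00) ∩ circle(D,7.00): a=7.2021, h=6.9375
  candidates: C₊=(9.6253,6.9900) cross=56.437; C₋=(8.5148,-6.8406) cross=-56.437
  mode + wants cross > 0 → take C=(9.6253,6.9900) (cross=56.437)
ex = (C−B)/|BC| = (0.7734,0.6339); ey = (-0.6339,0.7734)
P = B + -1.15·ex + 2.34·ey = (-0.4817,1.7320)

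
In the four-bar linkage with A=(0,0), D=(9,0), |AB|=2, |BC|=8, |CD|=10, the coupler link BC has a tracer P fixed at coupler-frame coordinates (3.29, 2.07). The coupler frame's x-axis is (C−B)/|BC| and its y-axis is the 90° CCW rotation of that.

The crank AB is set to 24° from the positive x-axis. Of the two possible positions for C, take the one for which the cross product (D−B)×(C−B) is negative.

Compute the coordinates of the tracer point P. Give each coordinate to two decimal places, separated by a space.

3.99 -2.42

A=(0,0), D=(9.00,0)
B = A + 2.00·(cos24°, sin24°) = (1.8271, 0.8135)
|BD| = 7.2189
circle(B,8.00) ∩ circle(D,10.00): a=1.1160, h=7.9218
  candidates: C₊=(3.8286,8.5590) cross=57.186; C₋=(2.0433,-7.1836) cross=-57.186
  mode - wants cross < 0 → take C=(2.0433,-7.1836) (cross=-57.186)
ex = (C−B)/|BC| = (0.0270,-0.9996); ey = (0.9996,0.0270)
P = B + 3.29·ex + 2.07·ey = (3.9852,-2.4194)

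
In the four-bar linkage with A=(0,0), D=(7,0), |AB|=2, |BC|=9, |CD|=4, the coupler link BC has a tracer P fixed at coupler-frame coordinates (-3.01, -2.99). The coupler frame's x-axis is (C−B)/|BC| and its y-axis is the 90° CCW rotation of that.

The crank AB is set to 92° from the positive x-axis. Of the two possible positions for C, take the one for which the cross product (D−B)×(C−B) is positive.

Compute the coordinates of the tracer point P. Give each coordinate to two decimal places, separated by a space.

A=(0,0), D=(7.00,0)
B = A + 2.00·(cos92°, sin92°) = (-0.0698, 1.9988)
|BD| = 7.3469
circle(B,9.00) ∩ circle(D,4.00): a=8.0971, h=3.9290
  candidates: C₊=(8.7908,3.5767) cross=28.866; C₋=(6.6530,-3.9849) cross=-28.866
  mode + wants cross > 0 → take C=(8.7908,3.5767) (cross=28.866)
ex = (C−B)/|BC| = (0.9845,0.1753); ey = (-0.1753,0.9845)
P = B + -3.01·ex + -2.99·ey = (-2.5089,-1.4726)

-2.51 -1.47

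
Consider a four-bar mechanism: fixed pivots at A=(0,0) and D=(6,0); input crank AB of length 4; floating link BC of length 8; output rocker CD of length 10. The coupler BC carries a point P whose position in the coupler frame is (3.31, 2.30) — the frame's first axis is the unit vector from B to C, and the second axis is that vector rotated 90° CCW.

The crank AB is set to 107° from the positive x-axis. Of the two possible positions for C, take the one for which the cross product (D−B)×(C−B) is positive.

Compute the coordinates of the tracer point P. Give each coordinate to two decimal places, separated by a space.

-0.70 7.83

A=(0,0), D=(6.00,0)
B = A + 4.00·(cos107°, sin107°) = (-1.1695, 3.8252)
|BD| = 8.1261
circle(B,8.00) ∩ circle(D,10.00): a=1.8480, h=7.7836
  candidates: C₊=(4.1249,9.8226) cross=63.251; C₋=(-3.2031,-3.9120) cross=-63.251
  mode + wants cross > 0 → take C=(4.1249,9.8226) (cross=63.251)
ex = (C−B)/|BC| = (0.6618,0.7497); ey = (-0.7497,0.6618)
P = B + 3.31·ex + 2.30·ey = (-0.7032,7.8288)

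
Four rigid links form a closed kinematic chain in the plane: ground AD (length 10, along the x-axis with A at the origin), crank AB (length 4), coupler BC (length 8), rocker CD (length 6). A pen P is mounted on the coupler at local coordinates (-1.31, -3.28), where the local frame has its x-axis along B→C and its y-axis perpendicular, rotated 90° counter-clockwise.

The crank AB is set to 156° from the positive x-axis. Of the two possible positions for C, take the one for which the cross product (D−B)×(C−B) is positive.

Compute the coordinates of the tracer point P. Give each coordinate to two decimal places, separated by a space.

-4.82 -1.71

A=(0,0), D=(10.00,0)
B = A + 4.00·(cos156°, sin156°) = (-3.6542, 1.6269)
|BD| = 13.7508
circle(B,8.00) ∩ circle(D,6.00): a=7.8935, h=1.3010
  candidates: C₊=(4.3378,1.9848) cross=17.889; C₋=(4.0300,-0.5988) cross=-17.889
  mode + wants cross > 0 → take C=(4.3378,1.9848) (cross=17.889)
ex = (C−B)/|BC| = (0.9990,0.0447); ey = (-0.0447,0.9990)
P = B + -1.31·ex + -3.28·ey = (-4.8161,-1.7084)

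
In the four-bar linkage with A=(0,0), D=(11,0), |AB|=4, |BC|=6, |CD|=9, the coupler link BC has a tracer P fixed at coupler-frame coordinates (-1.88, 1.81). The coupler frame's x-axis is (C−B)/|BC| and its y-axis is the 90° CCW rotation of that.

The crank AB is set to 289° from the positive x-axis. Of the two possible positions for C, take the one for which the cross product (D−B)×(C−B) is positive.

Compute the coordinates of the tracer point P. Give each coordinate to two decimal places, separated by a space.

-0.78 -5.35

A=(0,0), D=(11.00,0)
B = A + 4.00·(cos289°, sin289°) = (1.3023, -3.7821)
|BD| = 10.4091
circle(B,6.00) ∩ circle(D,9.00): a=3.0430, h=5.1711
  candidates: C₊=(2.2584,2.1412) cross=53.827; C₋=(6.0162,-7.4941) cross=-53.827
  mode + wants cross > 0 → take C=(2.2584,2.1412) (cross=53.827)
ex = (C−B)/|BC| = (0.1594,0.9872); ey = (-0.9872,0.1594)
P = B + -1.88·ex + 1.81·ey = (-0.7842,-5.3496)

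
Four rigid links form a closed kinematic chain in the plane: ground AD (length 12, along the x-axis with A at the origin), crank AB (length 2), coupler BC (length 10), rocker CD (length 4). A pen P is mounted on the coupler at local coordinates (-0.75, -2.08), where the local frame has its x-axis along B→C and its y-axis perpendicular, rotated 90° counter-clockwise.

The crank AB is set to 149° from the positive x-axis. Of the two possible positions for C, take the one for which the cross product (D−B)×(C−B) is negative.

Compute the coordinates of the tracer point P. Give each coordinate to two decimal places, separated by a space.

-2.85 -0.87

A=(0,0), D=(12.00,0)
B = A + 2.00·(cos149°, sin149°) = (-1.7143, 1.0301)
|BD| = 13.7530
circle(B,10.00) ∩ circle(D,4.00): a=9.9304, h=1.1780
  candidates: C₊=(8.2764,1.4610) cross=16.201; C₋=(8.0999,-0.8884) cross=-16.201
  mode - wants cross < 0 → take C=(8.0999,-0.8884) (cross=-16.201)
ex = (C−B)/|BC| = (0.9814,-0.1918); ey = (0.1918,0.9814)
P = B + -0.75·ex + -2.08·ey = (-2.8494,-0.8674)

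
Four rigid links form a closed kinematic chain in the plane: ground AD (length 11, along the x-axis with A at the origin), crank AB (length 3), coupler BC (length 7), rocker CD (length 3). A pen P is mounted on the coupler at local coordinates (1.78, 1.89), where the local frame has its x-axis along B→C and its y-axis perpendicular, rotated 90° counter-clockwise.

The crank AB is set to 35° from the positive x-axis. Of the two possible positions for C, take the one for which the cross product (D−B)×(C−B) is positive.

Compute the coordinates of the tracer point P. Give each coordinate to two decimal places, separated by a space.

4.00 3.81

A=(0,0), D=(11.00,0)
B = A + 3.00·(cos35°, sin35°) = (2.4575, 1.7207)
|BD| = 8.7141
circle(B,7.00) ∩ circle(D,3.00): a=6.6522, h=2.1791
  candidates: C₊=(9.4090,2.5433) cross=18.989; C₋=(8.5484,-1.7290) cross=-18.989
  mode + wants cross > 0 → take C=(9.4090,2.5433) (cross=18.989)
ex = (C−B)/|BC| = (0.9931,0.1175); ey = (-0.1175,0.9931)
P = B + 1.78·ex + 1.89·ey = (4.0030,3.8068)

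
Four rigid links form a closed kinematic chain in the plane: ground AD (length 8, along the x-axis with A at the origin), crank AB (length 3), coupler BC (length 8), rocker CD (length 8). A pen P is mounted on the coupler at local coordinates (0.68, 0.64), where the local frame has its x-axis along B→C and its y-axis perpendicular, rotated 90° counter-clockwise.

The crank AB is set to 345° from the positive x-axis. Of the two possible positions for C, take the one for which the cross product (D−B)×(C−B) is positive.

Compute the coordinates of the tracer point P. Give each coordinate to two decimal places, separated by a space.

2.39 0.01

A=(0,0), D=(8.00,0)
B = A + 3.00·(cos345°, sin345°) = (2.8978, -0.7765)
|BD| = 5.1610
circle(B,8.00) ∩ circle(D,8.00): a=2.5805, h=7.5724
  candidates: C₊=(4.3096,7.0980) cross=39.081; C₋=(6.5881,-7.8744) cross=-39.081
  mode + wants cross > 0 → take C=(4.3096,7.0980) (cross=39.081)
ex = (C−B)/|BC| = (0.1765,0.9843); ey = (-0.9843,0.1765)
P = B + 0.68·ex + 0.64·ey = (2.3878,0.0058)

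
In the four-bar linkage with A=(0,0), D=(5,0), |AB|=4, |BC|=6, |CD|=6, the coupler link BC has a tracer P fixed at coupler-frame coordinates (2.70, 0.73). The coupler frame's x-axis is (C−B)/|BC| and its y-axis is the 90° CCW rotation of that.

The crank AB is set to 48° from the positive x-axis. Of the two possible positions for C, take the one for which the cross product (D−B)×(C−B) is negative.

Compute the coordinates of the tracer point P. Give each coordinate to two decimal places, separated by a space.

1.79 0.32

A=(0,0), D=(5.00,0)
B = A + 4.00·(cos48°, sin48°) = (2.6765, 2.9726)
|BD| = 3.7729
circle(B,6.00) ∩ circle(D,6.00): a=1.8865, h=5.6957
  candidates: C₊=(8.3258,4.9939) cross=21.489; C₋=(-0.6493,-2.0213) cross=-21.489
  mode - wants cross < 0 → take C=(-0.6493,-2.0213) (cross=-21.489)
ex = (C−B)/|BC| = (-0.5543,-0.8323); ey = (0.8323,-0.5543)
P = B + 2.70·ex + 0.73·ey = (1.7875,0.3207)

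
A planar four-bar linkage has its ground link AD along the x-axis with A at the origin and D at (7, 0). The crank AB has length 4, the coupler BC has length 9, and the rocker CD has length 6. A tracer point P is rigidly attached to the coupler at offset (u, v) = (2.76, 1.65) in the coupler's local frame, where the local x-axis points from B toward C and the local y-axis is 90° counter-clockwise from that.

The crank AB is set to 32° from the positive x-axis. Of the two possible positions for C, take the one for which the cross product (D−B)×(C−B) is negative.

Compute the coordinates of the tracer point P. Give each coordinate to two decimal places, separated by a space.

A=(0,0), D=(7.00,0)
B = A + 4.00·(cos32°, sin32°) = (3.3922, 2.1197)
|BD| = 4.1844
circle(B,9.00) ∩ circle(D,6.00): a=7.4693, h=5.0209
  candidates: C₊=(12.3757,2.6650) cross=21.010; C₋=(7.2888,-5.9930) cross=-21.010
  mode - wants cross < 0 → take C=(7.2888,-5.9930) (cross=-21.010)
ex = (C−B)/|BC| = (0.4330,-0.9014); ey = (0.9014,0.4330)
P = B + 2.76·ex + 1.65·ey = (6.0745,0.3462)

6.07 0.35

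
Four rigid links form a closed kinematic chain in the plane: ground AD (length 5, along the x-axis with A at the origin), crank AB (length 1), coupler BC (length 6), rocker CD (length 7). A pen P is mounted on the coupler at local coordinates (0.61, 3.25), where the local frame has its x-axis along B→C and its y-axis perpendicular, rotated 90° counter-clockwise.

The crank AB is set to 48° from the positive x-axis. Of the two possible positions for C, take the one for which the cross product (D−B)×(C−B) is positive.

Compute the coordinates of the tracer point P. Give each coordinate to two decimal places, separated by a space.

-2.27 2.26

A=(0,0), D=(5.00,0)
B = A + 1.00·(cos48°, sin48°) = (0.6691, 0.7431)
|BD| = 4.3942
circle(B,6.00) ∩ circle(D,7.00): a=0.7178, h=5.9569
  candidates: C₊=(2.3841,6.4928) cross=26.176; C₋=(0.3692,-5.2494) cross=-26.176
  mode + wants cross > 0 → take C=(2.3841,6.4928) (cross=26.176)
ex = (C−B)/|BC| = (0.2858,0.9583); ey = (-0.9583,0.2858)
P = B + 0.61·ex + 3.25·ey = (-2.2709,2.2566)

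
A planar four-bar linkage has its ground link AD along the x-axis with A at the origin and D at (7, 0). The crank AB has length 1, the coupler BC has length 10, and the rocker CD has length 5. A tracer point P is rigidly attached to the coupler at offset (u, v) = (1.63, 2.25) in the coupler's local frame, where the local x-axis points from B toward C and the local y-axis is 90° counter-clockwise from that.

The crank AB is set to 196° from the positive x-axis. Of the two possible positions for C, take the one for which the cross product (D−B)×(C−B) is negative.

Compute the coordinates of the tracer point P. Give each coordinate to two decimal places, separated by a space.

1.53 0.96

A=(0,0), D=(7.00,0)
B = A + 1.00·(cos196°, sin196°) = (-0.9613, -0.2756)
|BD| = 7.9660
circle(B,10.00) ∩ circle(D,5.00): a=8.6905, h=4.9472
  candidates: C₊=(7.5529,4.9693) cross=39.410; C₋=(7.8952,-4.9192) cross=-39.410
  mode - wants cross < 0 → take C=(7.8952,-4.9192) (cross=-39.410)
ex = (C−B)/|BC| = (0.8856,-0.4644); ey = (0.4644,0.8856)
P = B + 1.63·ex + 2.25·ey = (1.5271,0.9602)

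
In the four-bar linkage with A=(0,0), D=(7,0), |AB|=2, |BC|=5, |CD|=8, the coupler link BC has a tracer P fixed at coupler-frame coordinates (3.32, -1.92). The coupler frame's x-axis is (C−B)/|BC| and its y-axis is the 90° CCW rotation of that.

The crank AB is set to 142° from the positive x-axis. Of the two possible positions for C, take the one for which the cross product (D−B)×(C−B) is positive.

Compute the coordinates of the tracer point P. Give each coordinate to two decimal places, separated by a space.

A=(0,0), D=(7.00,0)
B = A + 2.00·(cos142°, sin142°) = (-1.5760, 1.2313)
|BD| = 8.6640
circle(B,5.00) ∩ circle(D,8.00): a=2.0813, h=4.5462
  candidates: C₊=(1.1302,5.4356) cross=39.388; C₋=(-0.1620,-3.5646) cross=-39.388
  mode + wants cross > 0 → take C=(1.1302,5.4356) (cross=39.388)
ex = (C−B)/|BC| = (0.5413,0.8409); ey = (-0.8409,0.5413)
P = B + 3.32·ex + -1.92·ey = (1.8354,2.9838)

1.84 2.98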